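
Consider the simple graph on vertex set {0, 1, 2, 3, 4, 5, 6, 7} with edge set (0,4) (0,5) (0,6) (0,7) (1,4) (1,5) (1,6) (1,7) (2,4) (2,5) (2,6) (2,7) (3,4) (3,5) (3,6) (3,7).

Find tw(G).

A width-4 tree decomposition is:
Bags: B1 = {0, 1, 2, 3, 4}  B2 = {0, 1, 2, 3, 6}  B3 = {0, 1, 2, 3, 7}  B4 = {0, 1, 2, 3, 5}
Tree: B1–B2, B2–B3, B3–B4
Each bag holds 5 vertices, so the decomposition has width 4, which upper-bounds the treewidth. For the lower bound: the 5 vertex sets {3,4}, {0,6}, {2,7}, {1}, {5} are disjoint, each induces a connected subgraph, and every pair is joined by at least one edge of G. Contracting each set to a single vertex therefore yields K_{5} as a minor, and since treewidth is minor-monotone, tw(G) ≥ tw(K_{5}) = 4. Hence tw(G) = 4 exactly.

4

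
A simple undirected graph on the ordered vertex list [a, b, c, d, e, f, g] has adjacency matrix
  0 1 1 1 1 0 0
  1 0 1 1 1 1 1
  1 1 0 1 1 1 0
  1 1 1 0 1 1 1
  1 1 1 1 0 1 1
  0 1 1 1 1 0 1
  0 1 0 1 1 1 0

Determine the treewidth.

4

A width-4 tree decomposition is:
Bags: B1 = {a, b, c, d, e}  B2 = {b, c, d, e, f}  B3 = {b, d, e, f, g}
Tree: B1–B2, B2–B3
The largest bag has 5 vertices, giving width 4; this decomposition certifies tw(G) ≤ 4. On the other hand G contains the 5-clique {b, d, e, f, g}. A clique must lie in a single bag of any decomposition, so no decomposition can have width below 4. The upper and lower bounds meet at 4, so that is the treewidth.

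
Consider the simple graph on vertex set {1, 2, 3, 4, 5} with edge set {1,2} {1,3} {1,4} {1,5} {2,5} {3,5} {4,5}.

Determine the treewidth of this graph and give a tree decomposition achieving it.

Treewidth 2.
One such decomposition:
Bags: B1 = {1, 2, 5}  B2 = {1, 3, 5}  B3 = {1, 4, 5}
Tree: B1–B2, B2–B3

The largest bag has 3 vertices, giving width 2; this decomposition certifies tw(G) ≤ 2. For the lower bound, the 3 vertices {1, 2, 5} are pairwise adjacent, and any tree decomposition puts a clique entirely inside one bag — forcing width ≥ 2. Hence tw(G) = 2 exactly.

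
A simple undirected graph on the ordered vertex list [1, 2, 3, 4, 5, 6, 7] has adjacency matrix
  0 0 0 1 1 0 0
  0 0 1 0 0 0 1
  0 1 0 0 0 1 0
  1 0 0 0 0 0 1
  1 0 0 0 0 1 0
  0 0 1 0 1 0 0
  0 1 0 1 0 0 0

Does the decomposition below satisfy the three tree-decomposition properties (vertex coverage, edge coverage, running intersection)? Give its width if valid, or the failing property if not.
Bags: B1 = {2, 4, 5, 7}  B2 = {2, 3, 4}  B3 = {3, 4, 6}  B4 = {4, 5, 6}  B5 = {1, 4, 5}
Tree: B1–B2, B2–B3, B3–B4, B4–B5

No — bags containing vertex 5 are not connected in the tree.

A tree decomposition must satisfy three properties: every vertex lies in some bag; for every edge, both endpoints lie together in some bag; and for every vertex, the bags containing it form a connected subtree. Here bags containing vertex 5 are not connected in the tree, so the decomposition is invalid.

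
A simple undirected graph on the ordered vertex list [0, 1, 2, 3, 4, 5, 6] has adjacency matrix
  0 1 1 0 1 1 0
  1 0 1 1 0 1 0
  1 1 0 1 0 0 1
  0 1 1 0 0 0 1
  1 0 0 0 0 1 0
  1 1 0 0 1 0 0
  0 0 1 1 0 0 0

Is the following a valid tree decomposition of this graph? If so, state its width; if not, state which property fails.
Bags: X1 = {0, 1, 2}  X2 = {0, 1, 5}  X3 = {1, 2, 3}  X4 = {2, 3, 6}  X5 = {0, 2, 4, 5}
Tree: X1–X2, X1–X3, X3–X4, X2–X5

A tree decomposition must satisfy three properties: every vertex lies in some bag; for every edge, both endpoints lie together in some bag; and for every vertex, the bags containing it form a connected subtree. Here bags containing vertex 2 are not connected in the tree, so the decomposition is invalid.

No — bags containing vertex 2 are not connected in the tree.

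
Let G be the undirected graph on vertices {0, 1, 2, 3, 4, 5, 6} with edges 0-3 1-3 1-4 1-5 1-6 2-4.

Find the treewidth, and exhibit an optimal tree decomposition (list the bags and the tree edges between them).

Treewidth 1.
Bags: B1 = {1, 5}  B2 = {1, 6}  B3 = {1, 3}  B4 = {0, 3}  B5 = {1, 4}  B6 = {2, 4}
Tree: B1–B2, B2–B3, B3–B4, B2–B5, B5–B6

Every bag has size at most 2, so the width is 2 − 1 = 1 and tw(G) ≤ 1. Any graph with an edge has treewidth ≥ 1, and G has the edge 1–5. The upper and lower bounds meet at 1, so that is the treewidth.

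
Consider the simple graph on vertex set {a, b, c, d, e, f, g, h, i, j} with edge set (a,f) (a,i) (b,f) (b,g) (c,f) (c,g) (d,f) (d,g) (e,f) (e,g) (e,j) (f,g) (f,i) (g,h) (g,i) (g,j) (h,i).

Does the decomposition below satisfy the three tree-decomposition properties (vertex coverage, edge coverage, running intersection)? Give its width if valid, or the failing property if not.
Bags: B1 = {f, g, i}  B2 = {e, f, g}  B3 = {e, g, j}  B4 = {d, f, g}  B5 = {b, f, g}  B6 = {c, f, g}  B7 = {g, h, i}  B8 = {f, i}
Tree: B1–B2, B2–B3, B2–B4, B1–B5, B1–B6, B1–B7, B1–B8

No — vertex a appears in no bag.

A tree decomposition must satisfy three properties: every vertex lies in some bag; for every edge, both endpoints lie together in some bag; and for every vertex, the bags containing it form a connected subtree. Here vertex a appears in no bag, so the decomposition is invalid.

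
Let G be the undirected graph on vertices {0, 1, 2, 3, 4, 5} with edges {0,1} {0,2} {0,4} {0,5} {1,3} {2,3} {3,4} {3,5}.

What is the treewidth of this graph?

A width-2 tree decomposition is:
Bags: B1 = {0, 3, 5}  B2 = {0, 2, 3}  B3 = {0, 1, 3}  B4 = {0, 3, 4}
Tree: B1–B2, B2–B3, B3–B4
Each bag holds 3 vertices, so the decomposition has width 2, which upper-bounds the treewidth. For the lower bound, G contains the cycle 5–0–2–3–5, so G is not a forest; only forests have treewidth ≤ 1, hence tw(G) ≥ 2. The upper and lower bounds meet at 2, so that is the treewidth.

2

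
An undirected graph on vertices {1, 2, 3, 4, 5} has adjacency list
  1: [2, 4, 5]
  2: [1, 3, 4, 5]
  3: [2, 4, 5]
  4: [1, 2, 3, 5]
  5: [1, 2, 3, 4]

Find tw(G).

A width-3 tree decomposition is:
Bags: B1 = {2, 3, 4, 5}  B2 = {1, 2, 4, 5}
Tree: B1–B2
Each bag holds 4 vertices, so the decomposition has width 3, which upper-bounds the treewidth. On the other hand G contains the 4-clique {1, 2, 4, 5}. A clique must lie in a single bag of any decomposition, so no decomposition can have width below 3. Hence tw(G) = 3 exactly.

3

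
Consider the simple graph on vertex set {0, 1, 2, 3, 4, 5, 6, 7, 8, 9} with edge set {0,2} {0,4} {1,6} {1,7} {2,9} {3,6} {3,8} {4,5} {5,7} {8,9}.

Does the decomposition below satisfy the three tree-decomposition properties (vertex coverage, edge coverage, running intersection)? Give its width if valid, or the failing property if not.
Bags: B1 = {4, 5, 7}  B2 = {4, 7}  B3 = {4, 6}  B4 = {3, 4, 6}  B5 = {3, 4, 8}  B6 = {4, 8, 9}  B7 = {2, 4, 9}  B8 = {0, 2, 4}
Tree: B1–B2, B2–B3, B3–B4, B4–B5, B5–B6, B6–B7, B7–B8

A tree decomposition must satisfy three properties: every vertex lies in some bag; for every edge, both endpoints lie together in some bag; and for every vertex, the bags containing it form a connected subtree. Here vertex 1 appears in no bag, so the decomposition is invalid.

No — vertex 1 appears in no bag.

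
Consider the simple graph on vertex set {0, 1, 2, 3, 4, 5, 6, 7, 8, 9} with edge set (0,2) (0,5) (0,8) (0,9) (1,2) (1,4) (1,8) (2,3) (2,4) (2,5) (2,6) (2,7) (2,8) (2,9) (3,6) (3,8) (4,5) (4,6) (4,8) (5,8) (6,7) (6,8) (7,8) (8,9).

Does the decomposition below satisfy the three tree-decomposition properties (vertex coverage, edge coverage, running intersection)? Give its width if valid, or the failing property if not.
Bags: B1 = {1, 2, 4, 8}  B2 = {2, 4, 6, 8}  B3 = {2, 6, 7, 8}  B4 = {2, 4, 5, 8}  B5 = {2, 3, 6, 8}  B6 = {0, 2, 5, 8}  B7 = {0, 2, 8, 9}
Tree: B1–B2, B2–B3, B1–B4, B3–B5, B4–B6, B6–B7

Vertex coverage: the bags together contain {0, 1, 2, 3, 4, 5, 6, 7, 8, 9}, the full vertex set. Edge coverage: each edge of G has both endpoints in at least one bag. Running intersection: for every vertex, the bags containing it form a connected subtree. All three properties hold, so this is a valid tree decomposition of width max|bag| − 1 = 3, and hence tw(G) ≤ 3.

Yes; width 3.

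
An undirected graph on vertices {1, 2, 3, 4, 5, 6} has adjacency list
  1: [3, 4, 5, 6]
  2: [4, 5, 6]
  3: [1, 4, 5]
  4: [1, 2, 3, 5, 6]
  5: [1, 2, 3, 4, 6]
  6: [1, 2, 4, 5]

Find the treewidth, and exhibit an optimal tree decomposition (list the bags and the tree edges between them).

Every bag has size at most 4, so the width is 4 − 1 = 3 and tw(G) ≤ 3. On the other hand G contains the 4-clique {1, 3, 4, 5}. A clique must lie in a single bag of any decomposition, so no decomposition can have width below 3. The upper and lower bounds meet at 3, so that is the treewidth.

Treewidth 3.
One optimal decomposition is:
Bags: B1 = {2, 4, 5, 6}  B2 = {1, 4, 5, 6}  B3 = {1, 3, 4, 5}
Tree: B1–B2, B2–B3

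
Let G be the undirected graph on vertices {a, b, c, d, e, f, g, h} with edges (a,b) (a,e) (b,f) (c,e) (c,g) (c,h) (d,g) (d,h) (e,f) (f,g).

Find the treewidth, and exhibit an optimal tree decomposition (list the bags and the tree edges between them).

Every bag has size at most 3, so the width is 3 − 1 = 2 and tw(G) ≤ 2. The edges a–b–f–e–a form a cycle, so G is not a tree and its treewidth is at least 2. Combining the bounds, tw(G) = 2.

Treewidth 2.
One such decomposition:
Bags: B1 = {a, b, e}  B2 = {b, e, f}  B3 = {c, e, f}  B4 = {c, f, g}  B5 = {c, g, h}  B6 = {d, g, h}
Tree: B1–B2, B2–B3, B3–B4, B4–B5, B5–B6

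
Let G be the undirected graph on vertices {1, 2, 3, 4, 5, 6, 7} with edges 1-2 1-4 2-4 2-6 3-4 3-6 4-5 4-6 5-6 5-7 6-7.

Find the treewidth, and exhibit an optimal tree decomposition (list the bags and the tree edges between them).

Treewidth 2.
One such decomposition:
Bags: B1 = {4, 5, 6}  B2 = {2, 4, 6}  B3 = {3, 4, 6}  B4 = {1, 2, 4}  B5 = {5, 6, 7}
Tree: B1–B2, B2–B3, B2–B4, B1–B5

Each bag holds 3 vertices, so the decomposition has width 2, which upper-bounds the treewidth. On the other hand G contains the 3-clique {1, 2, 4}. A clique must lie in a single bag of any decomposition, so no decomposition can have width below 2. Therefore the treewidth is 2.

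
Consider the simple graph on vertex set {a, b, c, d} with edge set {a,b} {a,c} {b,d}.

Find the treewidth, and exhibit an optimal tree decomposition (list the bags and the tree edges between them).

Treewidth 1.
Bags: B1 = {a, b}  B2 = {b, d}  B3 = {a, c}
Tree: B1–B2, B1–B3

Each bag holds 2 vertices, so the decomposition has width 1, which upper-bounds the treewidth. Any graph with an edge has treewidth ≥ 1, and G has the edge b–a. Combining the bounds, tw(G) = 1.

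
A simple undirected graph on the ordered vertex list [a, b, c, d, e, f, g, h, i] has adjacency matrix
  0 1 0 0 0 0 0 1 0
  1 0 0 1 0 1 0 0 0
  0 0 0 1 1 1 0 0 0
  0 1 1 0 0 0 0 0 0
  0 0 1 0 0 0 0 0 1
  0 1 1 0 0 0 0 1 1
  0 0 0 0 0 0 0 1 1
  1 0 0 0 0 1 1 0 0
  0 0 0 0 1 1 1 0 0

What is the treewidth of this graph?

3

A width-3 tree decomposition is:
Bags: B1 = {a, g, h, i}  B2 = {a, f, h, i}  B3 = {a, b, f, i}  B4 = {b, e, f, i}  B5 = {b, c, e, f}  B6 = {b, c, d, e}
Tree: B1–B2, B2–B3, B3–B4, B4–B5, B5–B6
The largest bag has 4 vertices, giving width 3; this decomposition certifies tw(G) ≤ 3. For the lower bound: the 4 vertex sets {a,g,h}, {i}, {f}, {b,c,d,e} are disjoint, each induces a connected subgraph, and every pair is joined by at least one edge of G. Contracting each set to a single vertex therefore yields K_{4} as a minor, and since treewidth is minor-monotone, tw(G) ≥ tw(K_{4}) = 3. Combining the bounds, tw(G) = 3.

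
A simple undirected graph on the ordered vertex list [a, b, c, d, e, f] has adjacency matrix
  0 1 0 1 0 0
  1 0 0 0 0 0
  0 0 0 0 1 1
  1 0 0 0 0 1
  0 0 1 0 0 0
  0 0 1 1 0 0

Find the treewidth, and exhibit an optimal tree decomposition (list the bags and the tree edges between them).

Treewidth 1.
One such decomposition:
Bags: B1 = {a, b}  B2 = {a, d}  B3 = {d, f}  B4 = {c, f}  B5 = {c, e}
Tree: B1–B2, B2–B3, B3–B4, B4–B5

Each bag holds 2 vertices, so the decomposition has width 1, which upper-bounds the treewidth. G has an edge, so its treewidth is at least 1. Therefore the treewidth is 1.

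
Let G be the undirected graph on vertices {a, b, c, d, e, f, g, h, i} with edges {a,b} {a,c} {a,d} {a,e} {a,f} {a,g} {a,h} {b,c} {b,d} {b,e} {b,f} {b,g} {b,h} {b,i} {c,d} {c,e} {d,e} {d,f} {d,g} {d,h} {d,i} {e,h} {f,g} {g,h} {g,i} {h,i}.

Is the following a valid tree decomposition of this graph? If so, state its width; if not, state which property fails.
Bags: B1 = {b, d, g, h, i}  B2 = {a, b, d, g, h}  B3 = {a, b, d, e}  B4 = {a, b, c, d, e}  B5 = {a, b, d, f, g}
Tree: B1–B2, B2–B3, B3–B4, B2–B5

A tree decomposition must satisfy three properties: every vertex lies in some bag; for every edge, both endpoints lie together in some bag; and for every vertex, the bags containing it form a connected subtree. Here edge (h,e) lies in no bag, so the decomposition is invalid.

No — edge (h,e) lies in no bag.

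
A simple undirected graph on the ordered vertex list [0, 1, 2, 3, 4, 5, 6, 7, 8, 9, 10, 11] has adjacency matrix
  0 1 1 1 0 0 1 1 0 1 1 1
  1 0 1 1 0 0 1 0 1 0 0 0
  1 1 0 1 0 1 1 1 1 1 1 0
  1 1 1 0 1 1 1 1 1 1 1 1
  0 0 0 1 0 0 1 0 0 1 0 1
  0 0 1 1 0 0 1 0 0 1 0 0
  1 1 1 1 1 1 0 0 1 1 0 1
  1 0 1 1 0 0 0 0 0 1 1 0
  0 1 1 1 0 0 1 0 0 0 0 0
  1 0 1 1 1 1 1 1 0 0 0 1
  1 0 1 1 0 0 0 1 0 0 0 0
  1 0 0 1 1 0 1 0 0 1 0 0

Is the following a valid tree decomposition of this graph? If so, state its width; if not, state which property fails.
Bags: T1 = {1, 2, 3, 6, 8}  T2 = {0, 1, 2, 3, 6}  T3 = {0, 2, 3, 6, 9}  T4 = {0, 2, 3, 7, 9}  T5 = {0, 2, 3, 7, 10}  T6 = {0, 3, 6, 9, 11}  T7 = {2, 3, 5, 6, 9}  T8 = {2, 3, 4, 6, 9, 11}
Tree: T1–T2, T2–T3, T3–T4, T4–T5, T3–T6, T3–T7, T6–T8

A tree decomposition must satisfy three properties: every vertex lies in some bag; for every edge, both endpoints lie together in some bag; and for every vertex, the bags containing it form a connected subtree. Here bags containing vertex 2 are not connected in the tree, so the decomposition is invalid.

No — bags containing vertex 2 are not connected in the tree.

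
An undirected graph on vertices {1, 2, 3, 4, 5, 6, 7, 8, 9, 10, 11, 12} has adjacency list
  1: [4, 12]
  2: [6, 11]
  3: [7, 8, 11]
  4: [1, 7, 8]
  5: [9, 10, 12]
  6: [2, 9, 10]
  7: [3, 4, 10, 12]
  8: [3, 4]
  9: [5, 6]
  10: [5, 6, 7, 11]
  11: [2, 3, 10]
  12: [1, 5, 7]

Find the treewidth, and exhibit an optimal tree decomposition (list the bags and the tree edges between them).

Treewidth 3.
Bags: B1 = {2, 5, 6, 9}  B2 = {2, 5, 6, 10}  B3 = {2, 5, 10, 11}  B4 = {5, 10, 11, 12}  B5 = {7, 10, 11, 12}  B6 = {3, 7, 11, 12}  B7 = {1, 3, 7, 12}  B8 = {1, 3, 4, 7}  B9 = {1, 3, 4, 8}
Tree: B1–B2, B2–B3, B3–B4, B4–B5, B5–B6, B6–B7, B7–B8, B8–B9

The largest bag has 4 vertices, giving width 3; this decomposition certifies tw(G) ≤ 3. For the lower bound: the 4 vertex sets {2,6,9}, {5}, {10}, {3,7,11,12} are disjoint, each induces a connected subgraph, and every pair is joined by at least one edge of G. Contracting each set to a single vertex therefore yields K_{4} as a minor, and since treewidth is minor-monotone, tw(G) ≥ tw(K_{4}) = 3. The upper and lower bounds meet at 3, so that is the treewidth.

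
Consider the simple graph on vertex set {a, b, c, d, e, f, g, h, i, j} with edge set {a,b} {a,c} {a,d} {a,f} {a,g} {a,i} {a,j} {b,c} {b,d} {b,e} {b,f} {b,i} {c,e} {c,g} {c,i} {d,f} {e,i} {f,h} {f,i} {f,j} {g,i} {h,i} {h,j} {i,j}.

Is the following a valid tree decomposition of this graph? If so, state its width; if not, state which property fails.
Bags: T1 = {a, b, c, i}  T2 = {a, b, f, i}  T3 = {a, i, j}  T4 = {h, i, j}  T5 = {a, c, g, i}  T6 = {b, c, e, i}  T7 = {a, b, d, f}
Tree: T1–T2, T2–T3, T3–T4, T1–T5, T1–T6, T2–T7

No — edge (f,j) lies in no bag.

A tree decomposition must satisfy three properties: every vertex lies in some bag; for every edge, both endpoints lie together in some bag; and for every vertex, the bags containing it form a connected subtree. Here edge (f,j) lies in no bag, so the decomposition is invalid.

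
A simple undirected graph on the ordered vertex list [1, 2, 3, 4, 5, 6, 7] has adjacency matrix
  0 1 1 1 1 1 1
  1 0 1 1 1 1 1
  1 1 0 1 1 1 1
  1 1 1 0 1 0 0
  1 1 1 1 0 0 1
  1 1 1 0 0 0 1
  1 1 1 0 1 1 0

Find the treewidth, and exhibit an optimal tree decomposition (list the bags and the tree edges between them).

Treewidth 4.
Bags: B1 = {1, 2, 3, 6, 7}  B2 = {1, 2, 3, 5, 7}  B3 = {1, 2, 3, 4, 5}
Tree: B1–B2, B2–B3

The largest bag has 5 vertices, giving width 4; this decomposition certifies tw(G) ≤ 4. For the lower bound, the 5 vertices {1, 2, 3, 4, 5} are pairwise adjacent, and any tree decomposition puts a clique entirely inside one bag — forcing width ≥ 4. Combining the bounds, tw(G) = 4.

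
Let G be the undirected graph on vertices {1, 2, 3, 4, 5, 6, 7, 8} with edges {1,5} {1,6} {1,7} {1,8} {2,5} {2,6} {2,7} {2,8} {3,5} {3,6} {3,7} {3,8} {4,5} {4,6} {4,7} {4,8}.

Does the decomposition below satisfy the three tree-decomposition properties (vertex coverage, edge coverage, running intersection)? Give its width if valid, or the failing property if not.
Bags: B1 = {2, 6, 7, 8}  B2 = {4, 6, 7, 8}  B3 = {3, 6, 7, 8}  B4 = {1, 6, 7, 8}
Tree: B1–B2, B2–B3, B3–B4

No — vertex 5 appears in no bag.

A tree decomposition must satisfy three properties: every vertex lies in some bag; for every edge, both endpoints lie together in some bag; and for every vertex, the bags containing it form a connected subtree. Here vertex 5 appears in no bag, so the decomposition is invalid.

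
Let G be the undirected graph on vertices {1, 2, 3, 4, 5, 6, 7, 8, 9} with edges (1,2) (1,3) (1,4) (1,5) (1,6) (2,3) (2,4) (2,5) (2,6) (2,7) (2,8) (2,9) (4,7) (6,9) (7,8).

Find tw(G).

A width-2 tree decomposition is:
Bags: B1 = {1, 2, 4}  B2 = {1, 2, 3}  B3 = {1, 2, 5}  B4 = {1, 2, 6}  B5 = {2, 4, 7}  B6 = {2, 7, 8}  B7 = {2, 6, 9}
Tree: B1–B2, B2–B3, B1–B4, B1–B5, B5–B6, B4–B7
Each bag holds 3 vertices, so the decomposition has width 2, which upper-bounds the treewidth. For the lower bound, the 3 vertices {2, 7, 8} are pairwise adjacent, and any tree decomposition puts a clique entirely inside one bag — forcing width ≥ 2. Hence tw(G) = 2 exactly.

2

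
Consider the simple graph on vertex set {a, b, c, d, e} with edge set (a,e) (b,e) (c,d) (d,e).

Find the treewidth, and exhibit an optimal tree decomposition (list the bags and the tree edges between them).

Treewidth 1.
One such decomposition:
Bags: B1 = {d, e}  B2 = {b, e}  B3 = {c, d}  B4 = {a, e}
Tree: B1–B2, B1–B3, B2–B4

Each bag holds 2 vertices, so the decomposition has width 1, which upper-bounds the treewidth. Since G has at least one edge (e.g. e–d), it is not an edgeless graph, so tw(G) ≥ 1. The upper and lower bounds meet at 1, so that is the treewidth.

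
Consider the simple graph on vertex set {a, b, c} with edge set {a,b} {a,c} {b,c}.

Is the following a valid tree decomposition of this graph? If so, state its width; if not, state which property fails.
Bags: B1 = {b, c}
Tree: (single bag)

No — vertex a appears in no bag.

A tree decomposition must satisfy three properties: every vertex lies in some bag; for every edge, both endpoints lie together in some bag; and for every vertex, the bags containing it form a connected subtree. Here vertex a appears in no bag, so the decomposition is invalid.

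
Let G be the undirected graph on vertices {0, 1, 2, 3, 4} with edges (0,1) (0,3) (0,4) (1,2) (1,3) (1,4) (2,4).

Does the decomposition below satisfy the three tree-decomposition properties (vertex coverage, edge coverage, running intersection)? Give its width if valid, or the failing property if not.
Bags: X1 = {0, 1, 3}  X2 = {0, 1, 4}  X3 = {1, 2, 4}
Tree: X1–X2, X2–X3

Yes; width 2.

Checking the three conditions: (i) the bags cover all of {0, 1, 2, 3, 4}; (ii) for each edge, some bag contains both endpoints; (iii) the bags containing any fixed vertex form a subtree. All hold, so the decomposition is valid with width 3 − 1 = 2.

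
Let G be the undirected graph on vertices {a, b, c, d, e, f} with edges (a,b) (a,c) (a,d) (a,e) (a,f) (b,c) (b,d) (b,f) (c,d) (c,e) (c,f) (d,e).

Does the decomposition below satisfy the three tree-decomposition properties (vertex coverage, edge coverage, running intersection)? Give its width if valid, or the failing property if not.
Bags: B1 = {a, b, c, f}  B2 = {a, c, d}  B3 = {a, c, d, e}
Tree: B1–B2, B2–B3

A tree decomposition must satisfy three properties: every vertex lies in some bag; for every edge, both endpoints lie together in some bag; and for every vertex, the bags containing it form a connected subtree. Here edge (b,d) lies in no bag, so the decomposition is invalid.

No — edge (b,d) lies in no bag.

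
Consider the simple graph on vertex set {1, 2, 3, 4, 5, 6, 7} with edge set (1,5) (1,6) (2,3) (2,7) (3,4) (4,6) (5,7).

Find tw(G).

A width-2 tree decomposition is:
Bags: B1 = {1, 4, 6}  B2 = {1, 3, 4}  B3 = {1, 2, 3}  B4 = {1, 2, 7}  B5 = {1, 5, 7}
Tree: B1–B2, B2–B3, B3–B4, B4–B5
Each bag holds 3 vertices, so the decomposition has width 2, which upper-bounds the treewidth. The edges 1–6–4–3–2–7–5–1 form a cycle, so G is not a tree and its treewidth is at least 2. Hence tw(G) = 2 exactly.

2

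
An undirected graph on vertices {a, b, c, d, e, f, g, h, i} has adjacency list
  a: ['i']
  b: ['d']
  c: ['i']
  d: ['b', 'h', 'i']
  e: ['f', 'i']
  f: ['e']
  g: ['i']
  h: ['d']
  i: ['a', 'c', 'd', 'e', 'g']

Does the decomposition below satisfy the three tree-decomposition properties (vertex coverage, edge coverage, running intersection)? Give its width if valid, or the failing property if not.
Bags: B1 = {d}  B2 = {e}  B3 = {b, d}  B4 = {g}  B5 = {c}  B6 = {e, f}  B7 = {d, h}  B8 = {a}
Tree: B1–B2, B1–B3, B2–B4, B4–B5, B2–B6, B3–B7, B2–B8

A tree decomposition must satisfy three properties: every vertex lies in some bag; for every edge, both endpoints lie together in some bag; and for every vertex, the bags containing it form a connected subtree. Here vertex i appears in no bag, so the decomposition is invalid.

No — vertex i appears in no bag.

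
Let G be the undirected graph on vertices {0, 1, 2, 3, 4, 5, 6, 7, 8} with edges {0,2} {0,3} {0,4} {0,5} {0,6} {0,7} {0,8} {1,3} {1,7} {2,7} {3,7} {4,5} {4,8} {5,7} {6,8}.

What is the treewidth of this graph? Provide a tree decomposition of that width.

Treewidth 2.
Bags: B1 = {0, 3, 7}  B2 = {0, 5, 7}  B3 = {0, 4, 5}  B4 = {0, 4, 8}  B5 = {0, 6, 8}  B6 = {1, 3, 7}  B7 = {0, 2, 7}
Tree: B1–B2, B2–B3, B3–B4, B4–B5, B1–B6, B2–B7

Each bag holds 3 vertices, so the decomposition has width 2, which upper-bounds the treewidth. For the lower bound, the 3 vertices {0, 4, 8} are pairwise adjacent, and any tree decomposition puts a clique entirely inside one bag — forcing width ≥ 2. The upper and lower bounds meet at 2, so that is the treewidth.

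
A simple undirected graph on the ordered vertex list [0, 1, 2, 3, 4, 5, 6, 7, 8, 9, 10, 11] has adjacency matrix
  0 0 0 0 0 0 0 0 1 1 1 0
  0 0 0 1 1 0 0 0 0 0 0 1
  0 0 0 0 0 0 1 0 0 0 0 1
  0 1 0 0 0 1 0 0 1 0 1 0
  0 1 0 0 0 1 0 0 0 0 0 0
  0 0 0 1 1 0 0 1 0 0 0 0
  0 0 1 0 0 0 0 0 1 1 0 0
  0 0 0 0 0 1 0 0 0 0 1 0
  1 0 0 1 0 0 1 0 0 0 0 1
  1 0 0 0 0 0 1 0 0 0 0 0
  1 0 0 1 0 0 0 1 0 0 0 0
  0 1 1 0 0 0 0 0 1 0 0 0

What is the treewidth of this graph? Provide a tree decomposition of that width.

Treewidth 3.
Bags: B1 = {0, 2, 6, 9}  B2 = {0, 2, 6, 8}  B3 = {0, 2, 8, 11}  B4 = {0, 8, 10, 11}  B5 = {3, 8, 10, 11}  B6 = {1, 3, 10, 11}  B7 = {1, 3, 7, 10}  B8 = {1, 3, 5, 7}  B9 = {1, 4, 5, 7}
Tree: B1–B2, B2–B3, B3–B4, B4–B5, B5–B6, B6–B7, B7–B8, B8–B9

Each bag holds 4 vertices, so the decomposition has width 3, which upper-bounds the treewidth. For the lower bound: the 4 vertex sets {2,6,9}, {0}, {8}, {1,3,10,11} are disjoint, each induces a connected subgraph, and every pair is joined by at least one edge of G. Contracting each set to a single vertex therefore yields K_{4} as a minor, and since treewidth is minor-monotone, tw(G) ≥ tw(K_{4}) = 3. The upper and lower bounds meet at 3, so that is the treewidth.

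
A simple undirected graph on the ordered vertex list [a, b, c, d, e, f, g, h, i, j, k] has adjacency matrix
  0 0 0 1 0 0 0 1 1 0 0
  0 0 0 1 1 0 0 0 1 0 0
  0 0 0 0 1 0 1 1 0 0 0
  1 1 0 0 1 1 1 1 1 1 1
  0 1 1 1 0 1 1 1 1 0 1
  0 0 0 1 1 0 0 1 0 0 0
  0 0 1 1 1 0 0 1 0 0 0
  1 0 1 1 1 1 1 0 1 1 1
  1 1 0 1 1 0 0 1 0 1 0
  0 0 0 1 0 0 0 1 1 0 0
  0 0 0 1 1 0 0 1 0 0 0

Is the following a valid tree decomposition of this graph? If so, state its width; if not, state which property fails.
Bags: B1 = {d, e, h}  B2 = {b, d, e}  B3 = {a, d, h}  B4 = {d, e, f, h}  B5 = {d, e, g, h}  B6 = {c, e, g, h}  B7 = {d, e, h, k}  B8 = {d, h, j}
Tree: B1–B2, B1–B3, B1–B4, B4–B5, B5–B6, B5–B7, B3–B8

No — vertex i appears in no bag.

A tree decomposition must satisfy three properties: every vertex lies in some bag; for every edge, both endpoints lie together in some bag; and for every vertex, the bags containing it form a connected subtree. Here vertex i appears in no bag, so the decomposition is invalid.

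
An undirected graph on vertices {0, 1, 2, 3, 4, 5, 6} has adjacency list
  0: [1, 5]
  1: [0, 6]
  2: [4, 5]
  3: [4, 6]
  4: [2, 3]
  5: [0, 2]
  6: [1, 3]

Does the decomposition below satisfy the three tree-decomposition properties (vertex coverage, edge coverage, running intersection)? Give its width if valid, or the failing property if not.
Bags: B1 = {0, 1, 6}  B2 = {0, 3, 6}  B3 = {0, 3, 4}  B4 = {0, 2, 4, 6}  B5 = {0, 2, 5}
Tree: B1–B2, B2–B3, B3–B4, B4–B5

No — bags containing vertex 6 are not connected in the tree.

A tree decomposition must satisfy three properties: every vertex lies in some bag; for every edge, both endpoints lie together in some bag; and for every vertex, the bags containing it form a connected subtree. Here bags containing vertex 6 are not connected in the tree, so the decomposition is invalid.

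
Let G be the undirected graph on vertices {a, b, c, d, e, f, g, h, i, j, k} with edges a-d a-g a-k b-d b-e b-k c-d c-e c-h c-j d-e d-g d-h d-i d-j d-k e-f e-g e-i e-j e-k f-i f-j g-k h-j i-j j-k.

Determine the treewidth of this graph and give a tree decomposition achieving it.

The largest bag has 4 vertices, giving width 3; this decomposition certifies tw(G) ≤ 3. For the lower bound, the 4 vertices {c, d, e, j} are pairwise adjacent, and any tree decomposition puts a clique entirely inside one bag — forcing width ≥ 3. Therefore the treewidth is 3.

Treewidth 3.
One such decomposition:
Bags: B1 = {c, d, e, j}  B2 = {d, e, i, j}  B3 = {e, f, i, j}  B4 = {d, e, j, k}  B5 = {b, d, e, k}  B6 = {d, e, g, k}  B7 = {c, d, h, j}  B8 = {a, d, g, k}
Tree: B1–B2, B2–B3, B2–B4, B4–B5, B4–B6, B1–B7, B6–B8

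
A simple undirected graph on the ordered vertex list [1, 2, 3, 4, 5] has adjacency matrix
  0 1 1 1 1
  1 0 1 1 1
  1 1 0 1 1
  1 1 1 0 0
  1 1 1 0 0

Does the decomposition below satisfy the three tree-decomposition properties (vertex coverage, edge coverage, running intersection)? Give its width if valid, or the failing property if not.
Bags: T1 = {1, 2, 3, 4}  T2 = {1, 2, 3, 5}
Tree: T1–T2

Vertex coverage: the bags together contain {1, 2, 3, 4, 5}, the full vertex set. Edge coverage: each edge of G has both endpoints in at least one bag. Running intersection: for every vertex, the bags containing it form a connected subtree. All three properties hold, so this is a valid tree decomposition of width max|bag| − 1 = 3, and hence tw(G) ≤ 3.

Yes; width 3.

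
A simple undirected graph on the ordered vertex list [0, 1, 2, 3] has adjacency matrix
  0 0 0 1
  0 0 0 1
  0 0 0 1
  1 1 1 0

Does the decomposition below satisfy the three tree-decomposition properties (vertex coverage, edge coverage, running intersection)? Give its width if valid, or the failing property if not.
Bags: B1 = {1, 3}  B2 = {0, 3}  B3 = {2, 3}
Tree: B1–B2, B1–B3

Yes; width 1.

Vertex coverage: the bags together contain {0, 1, 2, 3}, the full vertex set. Edge coverage: each edge of G has both endpoints in at least one bag. Running intersection: for every vertex, the bags containing it form a connected subtree. All three properties hold, so this is a valid tree decomposition of width max|bag| − 1 = 1, and hence tw(G) ≤ 1.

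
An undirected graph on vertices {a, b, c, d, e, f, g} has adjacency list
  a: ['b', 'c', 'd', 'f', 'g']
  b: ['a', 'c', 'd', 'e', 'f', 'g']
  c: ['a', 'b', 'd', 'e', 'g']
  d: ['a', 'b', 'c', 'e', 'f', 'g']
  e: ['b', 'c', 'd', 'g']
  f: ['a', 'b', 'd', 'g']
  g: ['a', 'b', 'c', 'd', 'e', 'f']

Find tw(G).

4

A width-4 tree decomposition is:
Bags: B1 = {a, b, d, f, g}  B2 = {a, b, c, d, g}  B3 = {b, c, d, e, g}
Tree: B1–B2, B2–B3
The largest bag has 5 vertices, giving width 4; this decomposition certifies tw(G) ≤ 4. For the lower bound, the 5 vertices {b, c, d, e, g} are pairwise adjacent, and any tree decomposition puts a clique entirely inside one bag — forcing width ≥ 4. The upper and lower bounds meet at 4, so that is the treewidth.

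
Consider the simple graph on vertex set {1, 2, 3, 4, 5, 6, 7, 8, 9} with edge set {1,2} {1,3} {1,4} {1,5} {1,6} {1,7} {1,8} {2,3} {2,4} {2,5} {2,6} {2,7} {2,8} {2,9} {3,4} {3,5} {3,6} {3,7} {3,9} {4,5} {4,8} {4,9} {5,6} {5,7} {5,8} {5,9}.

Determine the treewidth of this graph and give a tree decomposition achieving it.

Treewidth 4.
One such decomposition:
Bags: B1 = {1, 2, 3, 5, 7}  B2 = {1, 2, 3, 5, 6}  B3 = {1, 2, 3, 4, 5}  B4 = {1, 2, 4, 5, 8}  B5 = {2, 3, 4, 5, 9}
Tree: B1–B2, B1–B3, B3–B4, B3–B5

Each bag holds 5 vertices, so the decomposition has width 4, which upper-bounds the treewidth. On the other hand G contains the 5-clique {1, 2, 4, 5, 8}. A clique must lie in a single bag of any decomposition, so no decomposition can have width below 4. The upper and lower bounds meet at 4, so that is the treewidth.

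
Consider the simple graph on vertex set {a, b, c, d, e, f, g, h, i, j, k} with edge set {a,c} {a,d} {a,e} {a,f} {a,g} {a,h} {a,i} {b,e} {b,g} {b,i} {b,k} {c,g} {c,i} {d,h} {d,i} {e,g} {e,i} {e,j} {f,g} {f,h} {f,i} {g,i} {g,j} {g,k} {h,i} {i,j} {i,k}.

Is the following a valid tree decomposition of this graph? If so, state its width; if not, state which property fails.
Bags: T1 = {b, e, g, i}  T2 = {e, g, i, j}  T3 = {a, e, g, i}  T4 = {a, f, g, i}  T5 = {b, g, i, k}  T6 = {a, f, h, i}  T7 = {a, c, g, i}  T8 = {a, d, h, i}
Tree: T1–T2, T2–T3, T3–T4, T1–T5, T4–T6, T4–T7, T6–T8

Yes; width 3.

Every vertex of G appears in some bag (union = {a, b, c, d, e, f, g, h, i, j, k}); every edge is covered by a bag; and for each vertex v the set of bags containing v is connected in the bag tree. The decomposition is therefore valid. The largest bag has 4 vertices, so the width is 3.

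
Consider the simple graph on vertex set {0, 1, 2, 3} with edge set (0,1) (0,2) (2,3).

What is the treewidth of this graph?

A width-1 tree decomposition is:
Bags: B1 = {0, 1}  B2 = {0, 2}  B3 = {2, 3}
Tree: B1–B2, B2–B3
The largest bag has 2 vertices, giving width 1; this decomposition certifies tw(G) ≤ 1. Since G has at least one edge (e.g. 1–0), it is not an edgeless graph, so tw(G) ≥ 1. Hence tw(G) = 1 exactly.

1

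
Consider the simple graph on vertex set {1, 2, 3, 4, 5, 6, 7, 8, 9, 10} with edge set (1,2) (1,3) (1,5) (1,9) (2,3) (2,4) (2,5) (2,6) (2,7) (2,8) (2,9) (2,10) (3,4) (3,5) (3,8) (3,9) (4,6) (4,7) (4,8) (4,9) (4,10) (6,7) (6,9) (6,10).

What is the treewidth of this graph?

A width-3 tree decomposition is:
Bags: B1 = {2, 3, 4, 9}  B2 = {2, 4, 6, 9}  B3 = {2, 4, 6, 10}  B4 = {2, 4, 6, 7}  B5 = {1, 2, 3, 9}  B6 = {2, 3, 4, 8}  B7 = {1, 2, 3, 5}
Tree: B1–B2, B2–B3, B3–B4, B1–B5, B1–B6, B5–B7
Every bag has size at most 4, so the width is 4 − 1 = 3 and tw(G) ≤ 3. On the other hand G contains the 4-clique {1, 2, 3, 9}. A clique must lie in a single bag of any decomposition, so no decomposition can have width below 3. Hence tw(G) = 3 exactly.

3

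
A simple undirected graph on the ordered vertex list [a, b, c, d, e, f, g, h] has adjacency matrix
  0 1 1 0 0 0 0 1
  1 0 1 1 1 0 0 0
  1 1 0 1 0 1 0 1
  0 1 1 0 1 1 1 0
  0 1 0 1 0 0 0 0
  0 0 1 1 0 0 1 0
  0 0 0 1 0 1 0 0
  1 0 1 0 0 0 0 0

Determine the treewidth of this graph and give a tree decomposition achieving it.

Treewidth 2.
One optimal decomposition is:
Bags: B1 = {a, c, h}  B2 = {a, b, c}  B3 = {b, c, d}  B4 = {c, d, f}  B5 = {b, d, e}  B6 = {d, f, g}
Tree: B1–B2, B2–B3, B3–B4, B3–B5, B4–B6

Each bag holds 3 vertices, so the decomposition has width 2, which upper-bounds the treewidth. On the other hand G contains the 3-clique {b, d, e}. A clique must lie in a single bag of any decomposition, so no decomposition can have width below 2. Combining the bounds, tw(G) = 2.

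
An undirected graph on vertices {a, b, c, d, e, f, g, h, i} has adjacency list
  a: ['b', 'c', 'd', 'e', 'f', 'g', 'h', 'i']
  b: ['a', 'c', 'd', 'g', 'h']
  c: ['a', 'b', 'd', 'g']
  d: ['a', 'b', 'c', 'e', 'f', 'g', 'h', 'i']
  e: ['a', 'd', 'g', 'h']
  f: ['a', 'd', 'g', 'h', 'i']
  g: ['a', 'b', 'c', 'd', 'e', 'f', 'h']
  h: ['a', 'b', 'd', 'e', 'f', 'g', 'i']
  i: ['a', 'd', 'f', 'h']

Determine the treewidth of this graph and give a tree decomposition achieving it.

Treewidth 4.
Bags: B1 = {a, d, f, g, h}  B2 = {a, d, e, g, h}  B3 = {a, d, f, h, i}  B4 = {a, b, d, g, h}  B5 = {a, b, c, d, g}
Tree: B1–B2, B1–B3, B1–B4, B4–B5

The largest bag has 5 vertices, giving width 4; this decomposition certifies tw(G) ≤ 4. Conversely, {a, d, e, g, h} is a clique of size 5, and the vertices of any clique must share a bag in every tree decomposition; so some bag has ≥ 5 vertices and tw(G) ≥ 4. The upper and lower bounds meet at 4, so that is the treewidth.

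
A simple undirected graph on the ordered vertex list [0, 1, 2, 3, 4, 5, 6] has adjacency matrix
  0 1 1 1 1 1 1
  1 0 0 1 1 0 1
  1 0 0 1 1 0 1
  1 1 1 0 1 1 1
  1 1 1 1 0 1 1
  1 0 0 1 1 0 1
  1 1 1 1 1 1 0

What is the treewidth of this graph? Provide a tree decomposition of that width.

Treewidth 4.
One such decomposition:
Bags: B1 = {0, 2, 3, 4, 6}  B2 = {0, 1, 3, 4, 6}  B3 = {0, 3, 4, 5, 6}
Tree: B1–B2, B1–B3

The largest bag has 5 vertices, giving width 4; this decomposition certifies tw(G) ≤ 4. For the lower bound, the 5 vertices {0, 1, 3, 4, 6} are pairwise adjacent, and any tree decomposition puts a clique entirely inside one bag — forcing width ≥ 4. Hence tw(G) = 4 exactly.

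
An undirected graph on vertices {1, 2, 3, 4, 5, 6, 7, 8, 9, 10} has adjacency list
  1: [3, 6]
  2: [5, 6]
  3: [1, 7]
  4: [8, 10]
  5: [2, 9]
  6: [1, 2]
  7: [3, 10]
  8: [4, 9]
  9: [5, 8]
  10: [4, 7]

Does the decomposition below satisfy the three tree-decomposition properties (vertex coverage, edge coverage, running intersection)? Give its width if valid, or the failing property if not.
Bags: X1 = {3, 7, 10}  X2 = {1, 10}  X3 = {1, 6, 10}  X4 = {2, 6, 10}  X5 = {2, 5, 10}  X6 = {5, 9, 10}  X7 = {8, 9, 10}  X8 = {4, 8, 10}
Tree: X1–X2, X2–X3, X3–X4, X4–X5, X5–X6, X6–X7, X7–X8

No — edge (3,1) lies in no bag.

A tree decomposition must satisfy three properties: every vertex lies in some bag; for every edge, both endpoints lie together in some bag; and for every vertex, the bags containing it form a connected subtree. Here edge (3,1) lies in no bag, so the decomposition is invalid.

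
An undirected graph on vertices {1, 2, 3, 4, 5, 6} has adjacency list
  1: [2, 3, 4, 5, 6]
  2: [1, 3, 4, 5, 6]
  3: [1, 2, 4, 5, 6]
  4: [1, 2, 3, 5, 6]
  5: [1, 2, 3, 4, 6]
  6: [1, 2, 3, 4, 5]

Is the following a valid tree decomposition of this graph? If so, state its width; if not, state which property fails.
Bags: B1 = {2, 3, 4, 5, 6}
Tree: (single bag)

No — vertex 1 appears in no bag.

A tree decomposition must satisfy three properties: every vertex lies in some bag; for every edge, both endpoints lie together in some bag; and for every vertex, the bags containing it form a connected subtree. Here vertex 1 appears in no bag, so the decomposition is invalid.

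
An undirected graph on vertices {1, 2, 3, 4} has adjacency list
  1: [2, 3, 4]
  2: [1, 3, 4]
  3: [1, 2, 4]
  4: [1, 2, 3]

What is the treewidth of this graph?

3

A width-3 tree decomposition is:
Bags: B1 = {1, 2, 3, 4}
Tree: (single bag)
A single bag containing all 4 vertices is trivially a valid decomposition of width 3. Conversely, {1, 2, 3, 4} is a clique of size 4, and the vertices of any clique must share a bag in every tree decomposition; so some bag has ≥ 4 vertices and tw(G) ≥ 3. Combining the bounds, tw(G) = 3.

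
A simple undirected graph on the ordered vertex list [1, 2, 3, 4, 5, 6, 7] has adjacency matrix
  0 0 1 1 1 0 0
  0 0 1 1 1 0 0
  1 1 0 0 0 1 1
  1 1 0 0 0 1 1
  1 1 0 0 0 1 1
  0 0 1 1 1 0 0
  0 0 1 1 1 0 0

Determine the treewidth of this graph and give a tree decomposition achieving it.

Treewidth 3.
Bags: B1 = {2, 3, 4, 5}  B2 = {3, 4, 5, 7}  B3 = {3, 4, 5, 6}  B4 = {1, 3, 4, 5}
Tree: B1–B2, B2–B3, B3–B4

Every bag has size at most 4, so the width is 4 − 1 = 3 and tw(G) ≤ 3. For the lower bound: the 4 vertex sets {2,3}, {5,7}, {4}, {6} are disjoint, each induces a connected subgraph, and every pair is joined by at least one edge of G. Contracting each set to a single vertex therefore yields K_{4} as a minor, and since treewidth is minor-monotone, tw(G) ≥ tw(K_{4}) = 3. The upper and lower bounds meet at 3, so that is the treewidth.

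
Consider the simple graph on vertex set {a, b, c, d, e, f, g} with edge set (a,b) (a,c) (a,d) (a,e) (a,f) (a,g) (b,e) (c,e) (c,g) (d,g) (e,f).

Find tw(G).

2

A width-2 tree decomposition is:
Bags: B1 = {a, c, e}  B2 = {a, c, g}  B3 = {a, b, e}  B4 = {a, e, f}  B5 = {a, d, g}
Tree: B1–B2, B1–B3, B3–B4, B2–B5
Every bag has size at most 3, so the width is 3 − 1 = 2 and tw(G) ≤ 2. For the lower bound, the 3 vertices {a, d, g} are pairwise adjacent, and any tree decomposition puts a clique entirely inside one bag — forcing width ≥ 2. Combining the bounds, tw(G) = 2.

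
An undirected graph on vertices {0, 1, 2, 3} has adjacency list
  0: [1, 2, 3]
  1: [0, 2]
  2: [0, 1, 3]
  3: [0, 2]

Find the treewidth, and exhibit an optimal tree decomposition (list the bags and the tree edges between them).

Treewidth 2.
Bags: B1 = {0, 2, 3}  B2 = {0, 1, 2}
Tree: B1–B2

The largest bag has 3 vertices, giving width 2; this decomposition certifies tw(G) ≤ 2. Conversely, {0, 1, 2} is a clique of size 3, and the vertices of any clique must share a bag in every tree decomposition; so some bag has ≥ 3 vertices and tw(G) ≥ 2. Therefore the treewidth is 2.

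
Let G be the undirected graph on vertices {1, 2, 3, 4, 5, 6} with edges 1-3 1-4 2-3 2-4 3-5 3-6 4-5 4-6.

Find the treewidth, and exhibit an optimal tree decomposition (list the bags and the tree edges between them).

Treewidth 2.
One optimal decomposition is:
Bags: B1 = {1, 3, 4}  B2 = {3, 4, 5}  B3 = {3, 4, 6}  B4 = {2, 3, 4}
Tree: B1–B2, B2–B3, B3–B4

Every bag has size at most 3, so the width is 3 − 1 = 2 and tw(G) ≤ 2. Since 1–3–5–4–1 is a cycle in G, G is not acyclic. Forests are exactly the graphs of treewidth ≤ 1, so tw(G) ≥ 2. Therefore the treewidth is 2.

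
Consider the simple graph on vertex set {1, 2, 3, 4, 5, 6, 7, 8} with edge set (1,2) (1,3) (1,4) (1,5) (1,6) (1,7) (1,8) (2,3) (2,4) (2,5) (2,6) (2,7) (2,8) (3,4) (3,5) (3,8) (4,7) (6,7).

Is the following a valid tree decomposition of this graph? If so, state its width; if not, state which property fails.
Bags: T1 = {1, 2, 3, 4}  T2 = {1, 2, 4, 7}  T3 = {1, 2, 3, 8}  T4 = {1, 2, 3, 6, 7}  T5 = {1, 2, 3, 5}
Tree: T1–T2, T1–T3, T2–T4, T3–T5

No — bags containing vertex 3 are not connected in the tree.

A tree decomposition must satisfy three properties: every vertex lies in some bag; for every edge, both endpoints lie together in some bag; and for every vertex, the bags containing it form a connected subtree. Here bags containing vertex 3 are not connected in the tree, so the decomposition is invalid.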